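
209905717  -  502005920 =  - 292100203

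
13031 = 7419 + 5612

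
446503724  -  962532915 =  - 516029191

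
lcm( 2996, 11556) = 80892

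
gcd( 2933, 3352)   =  419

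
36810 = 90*409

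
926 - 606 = 320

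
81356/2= 40678=40678.00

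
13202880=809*16320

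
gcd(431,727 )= 1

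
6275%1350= 875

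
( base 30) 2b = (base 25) 2l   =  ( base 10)71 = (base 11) 65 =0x47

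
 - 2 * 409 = - 818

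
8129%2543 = 500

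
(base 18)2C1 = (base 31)RS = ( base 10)865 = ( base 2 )1101100001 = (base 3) 1012001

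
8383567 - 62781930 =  - 54398363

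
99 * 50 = 4950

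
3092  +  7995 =11087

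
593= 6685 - 6092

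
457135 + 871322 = 1328457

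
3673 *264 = 969672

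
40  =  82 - 42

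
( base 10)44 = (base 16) 2c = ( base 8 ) 54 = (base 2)101100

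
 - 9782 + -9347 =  - 19129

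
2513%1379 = 1134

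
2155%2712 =2155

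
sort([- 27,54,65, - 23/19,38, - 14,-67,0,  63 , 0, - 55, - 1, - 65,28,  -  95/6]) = [ - 67, - 65, - 55, - 27 , - 95/6, - 14,-23/19, - 1, 0,  0, 28, 38,  54,63, 65] 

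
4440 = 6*740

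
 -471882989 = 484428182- 956311171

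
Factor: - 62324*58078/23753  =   -2^3*71^1 * 409^1*15581^1*23753^( - 1 )=- 3619653272/23753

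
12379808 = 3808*3251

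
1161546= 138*8417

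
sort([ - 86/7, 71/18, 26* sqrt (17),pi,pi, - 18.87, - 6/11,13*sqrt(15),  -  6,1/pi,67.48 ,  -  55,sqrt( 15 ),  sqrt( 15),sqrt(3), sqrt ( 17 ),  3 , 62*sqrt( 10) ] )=[ - 55, - 18.87,  -  86/7, - 6, - 6/11,1/pi, sqrt( 3),3,pi,pi,sqrt( 15 ),  sqrt( 15 ),71/18,  sqrt( 17 ),13*sqrt( 15),67.48, 26*sqrt(17 ), 62*sqrt(10 )]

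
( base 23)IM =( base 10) 436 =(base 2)110110100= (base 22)ji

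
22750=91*250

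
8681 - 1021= 7660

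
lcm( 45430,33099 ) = 2316930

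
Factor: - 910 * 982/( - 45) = 178724/9=2^2 * 3^( - 2)*7^1*13^1 * 491^1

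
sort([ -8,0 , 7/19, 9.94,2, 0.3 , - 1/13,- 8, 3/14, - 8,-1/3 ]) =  [ - 8, - 8, - 8 , - 1/3, - 1/13, 0,3/14, 0.3, 7/19, 2, 9.94 ] 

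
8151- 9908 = -1757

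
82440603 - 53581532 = 28859071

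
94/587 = 94/587 = 0.16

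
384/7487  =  384/7487  =  0.05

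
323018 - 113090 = 209928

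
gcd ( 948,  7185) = 3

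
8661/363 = 23+ 104/121 = 23.86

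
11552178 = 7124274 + 4427904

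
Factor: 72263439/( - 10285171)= - 3^2* 13^( - 2) *60859^( -1 )*8029271^1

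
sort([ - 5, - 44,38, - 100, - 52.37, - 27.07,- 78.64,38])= [ - 100,-78.64, - 52.37,-44, - 27.07,-5,  38, 38]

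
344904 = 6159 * 56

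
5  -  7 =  - 2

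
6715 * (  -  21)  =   - 141015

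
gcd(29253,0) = 29253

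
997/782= 1+215/782 = 1.27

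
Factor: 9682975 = 5^2  *  157^1*  2467^1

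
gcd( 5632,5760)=128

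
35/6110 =7/1222 = 0.01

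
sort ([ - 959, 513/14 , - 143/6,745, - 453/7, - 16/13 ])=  [ - 959, - 453/7 ,- 143/6, - 16/13, 513/14, 745] 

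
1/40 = 1/40 = 0.03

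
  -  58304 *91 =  - 5305664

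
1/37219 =1/37219=   0.00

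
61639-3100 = 58539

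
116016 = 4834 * 24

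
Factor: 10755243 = 3^2*41^1 *29147^1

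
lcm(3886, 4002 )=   268134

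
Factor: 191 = 191^1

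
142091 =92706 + 49385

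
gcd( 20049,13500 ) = 3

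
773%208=149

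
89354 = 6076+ 83278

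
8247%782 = 427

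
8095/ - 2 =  - 8095/2= -  4047.50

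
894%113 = 103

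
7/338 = 7/338= 0.02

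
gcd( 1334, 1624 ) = 58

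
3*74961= 224883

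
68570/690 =6857/69= 99.38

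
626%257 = 112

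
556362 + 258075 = 814437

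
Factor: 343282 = 2^1 * 171641^1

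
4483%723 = 145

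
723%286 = 151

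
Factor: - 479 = -479^1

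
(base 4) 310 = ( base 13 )40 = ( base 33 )1J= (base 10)52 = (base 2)110100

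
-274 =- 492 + 218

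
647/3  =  215 + 2/3 = 215.67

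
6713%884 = 525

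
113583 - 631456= -517873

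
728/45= 728/45=16.18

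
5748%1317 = 480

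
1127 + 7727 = 8854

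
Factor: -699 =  - 3^1*233^1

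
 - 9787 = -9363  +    -  424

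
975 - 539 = 436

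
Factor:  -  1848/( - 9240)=5^ ( - 1) = 1/5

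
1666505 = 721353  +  945152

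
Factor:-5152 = -2^5* 7^1*23^1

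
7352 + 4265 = 11617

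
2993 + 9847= 12840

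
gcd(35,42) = 7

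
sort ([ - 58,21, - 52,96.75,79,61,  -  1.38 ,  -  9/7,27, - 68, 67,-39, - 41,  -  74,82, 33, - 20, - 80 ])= [ - 80,- 74, - 68,-58, - 52,-41,-39, - 20, - 1.38, - 9/7, 21, 27,33, 61,67,79,82 , 96.75]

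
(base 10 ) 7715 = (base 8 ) 17043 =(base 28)9NF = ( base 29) 951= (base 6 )55415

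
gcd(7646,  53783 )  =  1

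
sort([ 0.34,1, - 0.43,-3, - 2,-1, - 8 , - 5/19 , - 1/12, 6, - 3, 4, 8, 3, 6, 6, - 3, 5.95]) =[-8, -3, - 3, - 3, - 2, - 1, -0.43, - 5/19, - 1/12, 0.34,1, 3,4,5.95,6, 6, 6, 8]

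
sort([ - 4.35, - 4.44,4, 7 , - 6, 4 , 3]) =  [ - 6, - 4.44, - 4.35, 3,4,4,7] 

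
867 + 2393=3260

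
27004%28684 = 27004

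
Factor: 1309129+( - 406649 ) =902480 =2^4*5^1*29^1*389^1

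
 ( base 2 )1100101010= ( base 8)1452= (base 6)3430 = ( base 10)810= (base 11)677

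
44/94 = 22/47 = 0.47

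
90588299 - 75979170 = 14609129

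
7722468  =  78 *99006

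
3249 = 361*9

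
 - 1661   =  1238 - 2899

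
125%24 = 5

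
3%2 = 1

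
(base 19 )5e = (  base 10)109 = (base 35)34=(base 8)155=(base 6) 301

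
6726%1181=821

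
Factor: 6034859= 2153^1*2803^1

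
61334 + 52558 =113892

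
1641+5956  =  7597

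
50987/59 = 864 + 11/59 = 864.19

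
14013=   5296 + 8717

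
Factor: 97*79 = 7663 = 79^1*97^1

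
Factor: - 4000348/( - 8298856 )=2^ ( - 1)*11^1*17^( - 1 )* 139^( - 1)*439^( - 1)*90917^1 = 1000087/2074714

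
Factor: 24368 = 2^4*1523^1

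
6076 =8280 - 2204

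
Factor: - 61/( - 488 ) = 2^( - 3 )  =  1/8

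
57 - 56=1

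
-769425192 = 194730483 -964155675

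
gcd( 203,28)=7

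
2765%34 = 11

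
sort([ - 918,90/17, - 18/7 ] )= [ - 918, -18/7, 90/17 ] 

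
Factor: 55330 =2^1*5^1* 11^1*503^1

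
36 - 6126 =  - 6090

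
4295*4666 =20040470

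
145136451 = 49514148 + 95622303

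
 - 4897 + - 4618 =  - 9515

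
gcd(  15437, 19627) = 1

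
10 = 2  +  8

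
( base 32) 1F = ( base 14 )35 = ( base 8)57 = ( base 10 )47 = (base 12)3b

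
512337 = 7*73191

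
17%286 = 17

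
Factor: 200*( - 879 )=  - 175800 = -2^3*3^1*5^2*293^1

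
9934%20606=9934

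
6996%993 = 45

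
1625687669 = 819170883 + 806516786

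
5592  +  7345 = 12937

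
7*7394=51758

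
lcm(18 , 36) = 36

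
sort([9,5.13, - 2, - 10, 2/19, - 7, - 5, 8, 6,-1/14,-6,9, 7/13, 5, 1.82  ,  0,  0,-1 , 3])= [-10 ,-7 ,  -  6,  -  5 ,-2,-1, - 1/14,0, 0,2/19,  7/13, 1.82,3, 5,  5.13, 6, 8 , 9, 9]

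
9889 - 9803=86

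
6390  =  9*710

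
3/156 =1/52 = 0.02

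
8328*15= 124920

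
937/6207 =937/6207   =  0.15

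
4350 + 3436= 7786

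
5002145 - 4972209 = 29936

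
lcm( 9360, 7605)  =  121680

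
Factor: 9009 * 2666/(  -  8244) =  - 2^ ( -1 )*7^1*11^1*13^1*31^1*43^1*229^( - 1 ) = - 1334333/458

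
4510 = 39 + 4471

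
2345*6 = 14070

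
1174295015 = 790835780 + 383459235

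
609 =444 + 165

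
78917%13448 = 11677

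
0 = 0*1866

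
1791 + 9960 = 11751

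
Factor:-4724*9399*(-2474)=109847767224 = 2^3 *3^1 * 13^1*241^1*1181^1*1237^1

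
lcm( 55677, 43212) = 2895204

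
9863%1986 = 1919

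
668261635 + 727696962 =1395958597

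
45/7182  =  5/798 = 0.01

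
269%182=87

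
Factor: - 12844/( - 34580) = 5^ (-1 )*7^( - 1 )*13^1 = 13/35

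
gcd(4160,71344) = 208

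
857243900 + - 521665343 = 335578557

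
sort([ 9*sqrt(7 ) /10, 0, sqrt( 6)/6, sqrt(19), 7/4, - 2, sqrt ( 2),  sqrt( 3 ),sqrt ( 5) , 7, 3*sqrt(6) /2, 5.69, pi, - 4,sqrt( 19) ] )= [ - 4, - 2, 0, sqrt(6)/6,sqrt( 2), sqrt( 3 ),7/4,sqrt(5),9*sqrt(7)/10, pi, 3*sqrt(6)/2, sqrt(19 ) , sqrt ( 19), 5.69, 7 ] 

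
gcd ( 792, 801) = 9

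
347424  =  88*3948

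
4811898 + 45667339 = 50479237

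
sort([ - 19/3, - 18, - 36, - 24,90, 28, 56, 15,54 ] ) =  [ - 36, - 24, - 18 , - 19/3,15, 28, 54,56,90 ] 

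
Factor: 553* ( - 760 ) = - 2^3*5^1 * 7^1*19^1*79^1 = - 420280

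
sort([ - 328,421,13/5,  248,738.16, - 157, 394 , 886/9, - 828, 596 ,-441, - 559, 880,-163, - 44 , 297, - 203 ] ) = [ - 828,-559  ,-441, - 328,-203, - 163,-157, - 44, 13/5,886/9 , 248,297 , 394 , 421,596,  738.16,880]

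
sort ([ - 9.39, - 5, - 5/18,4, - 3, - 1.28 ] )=[ - 9.39, - 5, - 3, - 1.28,  -  5/18, 4 ]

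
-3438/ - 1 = 3438/1  =  3438.00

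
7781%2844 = 2093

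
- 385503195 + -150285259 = - 535788454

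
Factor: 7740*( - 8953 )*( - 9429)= 2^2*3^3*5^1*7^2*43^1*449^1*1279^1 = 653394058380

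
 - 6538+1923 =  - 4615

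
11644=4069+7575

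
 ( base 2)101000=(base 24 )1G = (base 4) 220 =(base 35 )15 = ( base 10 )40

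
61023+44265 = 105288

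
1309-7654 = - 6345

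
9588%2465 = 2193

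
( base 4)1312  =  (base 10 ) 118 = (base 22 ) 58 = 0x76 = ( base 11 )A8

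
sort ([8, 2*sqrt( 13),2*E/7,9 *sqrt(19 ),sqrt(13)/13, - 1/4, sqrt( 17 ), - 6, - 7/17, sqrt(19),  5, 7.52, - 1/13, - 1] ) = [ - 6,-1, - 7/17, - 1/4 , - 1/13,sqrt(13)/13, 2*E/7,sqrt ( 17),sqrt( 19),  5,  2*sqrt(13 ),7.52,8 , 9*sqrt(19)]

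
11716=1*11716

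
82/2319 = 82/2319  =  0.04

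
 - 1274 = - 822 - 452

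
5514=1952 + 3562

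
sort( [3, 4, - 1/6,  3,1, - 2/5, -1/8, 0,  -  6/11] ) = [ - 6/11,- 2/5, - 1/6, - 1/8, 0, 1,3, 3, 4 ]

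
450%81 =45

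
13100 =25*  524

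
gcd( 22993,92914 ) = 1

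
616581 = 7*88083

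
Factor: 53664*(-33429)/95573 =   -  1793933856/95573=- 2^5*3^2 * 11^1*13^1*31^( - 1 ) * 43^1 *1013^1*3083^( - 1 )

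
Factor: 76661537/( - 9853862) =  - 2^( - 1) *137^(- 1)*35963^(- 1)*76661537^1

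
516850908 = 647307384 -130456476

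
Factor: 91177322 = 2^1*953^1 * 47837^1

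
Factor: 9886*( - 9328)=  - 2^5 * 11^1*53^1*4943^1 = - 92216608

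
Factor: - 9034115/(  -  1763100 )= 1806823/352620 = 2^( - 2) * 3^(-3) * 5^(- 1)*53^1* 73^1* 467^1*653^( - 1) 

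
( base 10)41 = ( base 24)1h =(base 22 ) 1j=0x29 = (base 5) 131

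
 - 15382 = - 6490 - 8892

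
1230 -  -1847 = 3077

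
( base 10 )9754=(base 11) 7368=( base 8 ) 23032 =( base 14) 37aa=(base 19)1807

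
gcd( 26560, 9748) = 4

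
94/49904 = 47/24952=0.00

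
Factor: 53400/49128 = 25/23  =  5^2 * 23^( -1)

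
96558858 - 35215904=61342954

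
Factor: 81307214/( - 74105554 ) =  - 40653607/37052777 = - 53^( - 1 )*83^ (-1)*149^1*233^1 * 1171^1*8423^( -1) 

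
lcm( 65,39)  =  195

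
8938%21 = 13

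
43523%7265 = 7198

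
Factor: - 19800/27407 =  - 2^3*3^2 * 5^2*11^1*27407^ (  -  1 )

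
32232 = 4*8058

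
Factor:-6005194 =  - 2^1*13^1*230969^1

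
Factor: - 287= -7^1*41^1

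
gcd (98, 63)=7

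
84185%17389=14629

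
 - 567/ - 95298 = 27/4538 = 0.01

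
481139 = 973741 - 492602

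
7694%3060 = 1574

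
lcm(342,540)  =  10260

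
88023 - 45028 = 42995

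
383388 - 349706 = 33682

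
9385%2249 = 389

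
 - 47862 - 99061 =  - 146923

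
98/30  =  49/15 = 3.27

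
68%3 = 2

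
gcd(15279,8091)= 3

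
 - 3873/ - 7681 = 3873/7681 = 0.50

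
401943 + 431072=833015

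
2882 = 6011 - 3129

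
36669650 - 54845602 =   -  18175952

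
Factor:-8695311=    - 3^1*23^1*126019^1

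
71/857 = 71/857 = 0.08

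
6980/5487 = 6980/5487 = 1.27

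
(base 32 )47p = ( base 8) 10371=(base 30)4op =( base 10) 4345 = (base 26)6B3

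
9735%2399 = 139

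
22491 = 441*51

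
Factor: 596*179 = 2^2 * 149^1*179^1 = 106684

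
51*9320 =475320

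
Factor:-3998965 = - 5^1*683^1*1171^1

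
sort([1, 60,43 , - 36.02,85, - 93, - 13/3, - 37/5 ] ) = [ - 93, - 36.02, - 37/5, - 13/3,1,43,60, 85] 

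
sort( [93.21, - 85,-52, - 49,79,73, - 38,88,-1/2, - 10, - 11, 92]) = [ - 85, - 52, - 49, - 38, - 11, - 10,-1/2,73,79,88,92,93.21]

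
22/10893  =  22/10893 =0.00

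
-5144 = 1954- 7098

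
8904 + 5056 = 13960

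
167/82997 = 167/82997 = 0.00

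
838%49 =5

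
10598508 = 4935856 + 5662652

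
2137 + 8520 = 10657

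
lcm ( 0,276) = 0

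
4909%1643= 1623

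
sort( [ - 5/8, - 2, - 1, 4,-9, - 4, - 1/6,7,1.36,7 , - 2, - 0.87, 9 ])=[-9 , -4,-2, - 2, - 1, - 0.87,-5/8, -1/6,1.36,  4, 7,  7, 9]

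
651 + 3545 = 4196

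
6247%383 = 119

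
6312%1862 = 726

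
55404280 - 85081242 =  - 29676962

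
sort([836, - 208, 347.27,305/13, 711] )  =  [ - 208,305/13  ,  347.27, 711,836]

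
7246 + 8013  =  15259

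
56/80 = 7/10 = 0.70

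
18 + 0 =18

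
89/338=89/338= 0.26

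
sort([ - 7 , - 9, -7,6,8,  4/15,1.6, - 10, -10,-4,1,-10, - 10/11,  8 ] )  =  [- 10, - 10, - 10, - 9, - 7, - 7,- 4,-10/11,4/15,1, 1.6,6,8, 8] 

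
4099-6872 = -2773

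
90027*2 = 180054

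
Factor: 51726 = 2^1*3^1*37^1*233^1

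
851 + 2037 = 2888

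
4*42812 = 171248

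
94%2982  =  94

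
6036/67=6036/67 = 90.09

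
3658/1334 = 2 +495/667 = 2.74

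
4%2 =0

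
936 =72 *13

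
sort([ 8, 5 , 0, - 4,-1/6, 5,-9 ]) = [-9,-4, - 1/6,0, 5, 5, 8 ]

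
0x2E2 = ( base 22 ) 1BC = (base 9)1010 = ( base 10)738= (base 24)16i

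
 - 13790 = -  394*35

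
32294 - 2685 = 29609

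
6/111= 2/37 = 0.05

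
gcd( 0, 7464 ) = 7464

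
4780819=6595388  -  1814569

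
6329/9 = 703  +  2/9 = 703.22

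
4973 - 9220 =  - 4247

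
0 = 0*898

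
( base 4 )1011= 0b1000101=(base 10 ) 69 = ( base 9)76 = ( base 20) 39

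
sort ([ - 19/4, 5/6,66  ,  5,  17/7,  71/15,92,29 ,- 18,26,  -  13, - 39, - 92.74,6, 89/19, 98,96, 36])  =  [- 92.74 ,-39, - 18, - 13, - 19/4, 5/6,17/7,  89/19,71/15,5,6,26, 29 , 36, 66, 92,96, 98 ]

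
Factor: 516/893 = 2^2*3^1* 19^(  -  1 )*43^1*47^(  -  1)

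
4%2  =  0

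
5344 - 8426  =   - 3082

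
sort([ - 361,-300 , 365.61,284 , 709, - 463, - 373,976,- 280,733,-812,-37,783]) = [ - 812,- 463 , - 373, - 361,-300, - 280,  -  37,284,365.61,709, 733,783,976 ]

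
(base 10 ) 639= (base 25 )10E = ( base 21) 199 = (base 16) 27F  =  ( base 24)12f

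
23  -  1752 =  - 1729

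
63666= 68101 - 4435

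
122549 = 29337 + 93212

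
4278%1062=30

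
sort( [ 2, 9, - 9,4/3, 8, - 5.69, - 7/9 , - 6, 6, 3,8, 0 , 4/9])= [ -9, - 6, - 5.69, - 7/9 , 0, 4/9 , 4/3,  2, 3, 6,8, 8,9 ] 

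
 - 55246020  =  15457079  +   - 70703099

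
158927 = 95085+63842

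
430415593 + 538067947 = 968483540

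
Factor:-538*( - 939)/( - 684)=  - 2^( - 1 )*3^( - 1 )*19^ ( - 1)*269^1*313^1 = - 84197/114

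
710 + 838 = 1548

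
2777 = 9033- 6256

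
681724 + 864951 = 1546675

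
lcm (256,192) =768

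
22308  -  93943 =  - 71635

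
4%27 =4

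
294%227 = 67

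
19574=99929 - 80355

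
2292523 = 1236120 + 1056403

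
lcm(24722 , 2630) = 123610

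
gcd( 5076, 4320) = 108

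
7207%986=305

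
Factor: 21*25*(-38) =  - 2^1*3^1*5^2*7^1*19^1 = - 19950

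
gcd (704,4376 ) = 8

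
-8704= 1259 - 9963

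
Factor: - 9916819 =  - 11^1*901529^1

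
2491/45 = 2491/45 = 55.36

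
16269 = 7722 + 8547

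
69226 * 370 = 25613620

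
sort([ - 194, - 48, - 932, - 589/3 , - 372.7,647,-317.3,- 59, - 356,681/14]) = [ - 932, - 372.7,-356,-317.3 ,  -  589/3, - 194, - 59,-48,681/14,647]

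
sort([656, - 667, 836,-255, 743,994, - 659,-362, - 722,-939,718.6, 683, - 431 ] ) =[ - 939, - 722, - 667 ,-659, - 431, - 362, - 255, 656,683, 718.6 , 743,836,994] 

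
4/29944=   1/7486 = 0.00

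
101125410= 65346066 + 35779344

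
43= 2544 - 2501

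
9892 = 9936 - 44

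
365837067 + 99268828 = 465105895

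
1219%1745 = 1219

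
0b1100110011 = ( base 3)1010100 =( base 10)819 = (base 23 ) 1CE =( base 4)30303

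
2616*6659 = 17419944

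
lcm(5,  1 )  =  5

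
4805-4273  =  532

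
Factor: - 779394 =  - 2^1*3^1  *7^2*11^1*241^1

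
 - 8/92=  - 1 + 21/23 = - 0.09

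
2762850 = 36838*75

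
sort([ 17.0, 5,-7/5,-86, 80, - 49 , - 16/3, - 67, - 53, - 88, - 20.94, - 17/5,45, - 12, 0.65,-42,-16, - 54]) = [ - 88, - 86, - 67, - 54,-53,-49, - 42,-20.94, - 16, - 12 , - 16/3, - 17/5, - 7/5,0.65, 5, 17.0,45,80]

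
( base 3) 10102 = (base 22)44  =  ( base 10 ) 92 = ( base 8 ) 134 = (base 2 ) 1011100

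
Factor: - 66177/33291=- 817/411   =  -  3^( - 1)*19^1*43^1*137^( - 1)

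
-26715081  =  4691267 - 31406348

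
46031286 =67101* 686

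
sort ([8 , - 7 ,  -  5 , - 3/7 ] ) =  [ - 7, - 5, - 3/7, 8]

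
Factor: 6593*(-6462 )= - 42603966 = - 2^1*3^2 *19^1*347^1*359^1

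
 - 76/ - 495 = 76/495 = 0.15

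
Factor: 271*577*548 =85689116 = 2^2*137^1*271^1*577^1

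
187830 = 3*62610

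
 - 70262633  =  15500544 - 85763177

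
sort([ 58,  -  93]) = [ - 93, 58] 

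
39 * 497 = 19383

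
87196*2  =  174392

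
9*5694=51246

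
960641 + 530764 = 1491405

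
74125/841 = 88+117/841= 88.14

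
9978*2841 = 28347498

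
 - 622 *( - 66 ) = 41052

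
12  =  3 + 9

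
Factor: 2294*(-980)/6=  - 1124060/3 = - 2^2*3^ ( - 1 )  *  5^1 * 7^2*31^1 * 37^1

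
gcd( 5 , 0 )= 5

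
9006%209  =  19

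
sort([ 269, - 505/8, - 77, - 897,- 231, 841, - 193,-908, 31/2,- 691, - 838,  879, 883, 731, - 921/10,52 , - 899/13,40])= [ - 908, - 897, - 838,-691, - 231, - 193, - 921/10, - 77, - 899/13,  -  505/8, 31/2,40,52, 269, 731, 841 , 879,  883]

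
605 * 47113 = 28503365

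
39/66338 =39/66338 = 0.00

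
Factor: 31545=3^2*5^1*701^1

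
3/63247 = 3/63247 = 0.00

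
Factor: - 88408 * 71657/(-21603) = 2^3 * 3^(-1) * 19^( -1)*43^1*131^1*257^1*379^( - 1 )*547^1=6335052056/21603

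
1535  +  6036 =7571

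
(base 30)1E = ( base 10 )44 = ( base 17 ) 2A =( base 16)2c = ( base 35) 19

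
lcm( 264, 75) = 6600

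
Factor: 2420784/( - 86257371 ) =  - 2^4*3^1*17^( - 1)*16811^1 * 1691321^( - 1 ) = - 806928/28752457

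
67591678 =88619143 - 21027465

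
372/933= 124/311 = 0.40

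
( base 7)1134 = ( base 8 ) 641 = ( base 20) 10h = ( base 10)417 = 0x1A1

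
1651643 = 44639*37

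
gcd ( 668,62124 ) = 668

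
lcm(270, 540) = 540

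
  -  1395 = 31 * ( - 45) 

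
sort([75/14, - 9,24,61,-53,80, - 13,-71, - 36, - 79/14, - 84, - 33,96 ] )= [-84,- 71,-53, - 36,-33, - 13, - 9, - 79/14, 75/14,24, 61,  80,96 ]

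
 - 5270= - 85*62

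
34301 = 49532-15231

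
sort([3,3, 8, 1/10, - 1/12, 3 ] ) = [ - 1/12,  1/10,  3,3, 3,8 ] 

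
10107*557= 5629599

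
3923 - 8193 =-4270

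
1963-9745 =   -  7782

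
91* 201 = 18291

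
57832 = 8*7229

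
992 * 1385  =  1373920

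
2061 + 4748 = 6809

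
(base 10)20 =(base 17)13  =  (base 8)24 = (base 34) K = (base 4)110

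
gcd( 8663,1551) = 1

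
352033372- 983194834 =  - 631161462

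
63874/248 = 257+69/124 = 257.56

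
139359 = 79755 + 59604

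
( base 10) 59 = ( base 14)43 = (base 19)32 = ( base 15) 3E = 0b111011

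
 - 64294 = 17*(  -  3782 ) 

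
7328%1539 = 1172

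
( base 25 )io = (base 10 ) 474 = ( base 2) 111011010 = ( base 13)2a6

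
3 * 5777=17331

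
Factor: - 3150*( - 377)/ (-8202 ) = -197925/1367= - 3^1 * 5^2*7^1*13^1*29^1*1367^( - 1)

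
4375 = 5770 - 1395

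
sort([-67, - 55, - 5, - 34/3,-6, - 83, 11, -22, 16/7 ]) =[-83,-67 , - 55, - 22, - 34/3, - 6, - 5,16/7, 11 ]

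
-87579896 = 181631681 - 269211577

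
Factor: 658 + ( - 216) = 442 = 2^1*13^1* 17^1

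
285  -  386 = - 101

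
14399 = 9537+4862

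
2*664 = 1328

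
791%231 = 98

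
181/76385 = 181/76385 = 0.00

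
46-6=40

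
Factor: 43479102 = 2^1*3^1 * 691^1*10487^1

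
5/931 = 5/931 = 0.01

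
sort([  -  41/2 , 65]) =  [-41/2,65]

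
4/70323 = 4/70323 = 0.00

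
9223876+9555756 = 18779632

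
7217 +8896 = 16113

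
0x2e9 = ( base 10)745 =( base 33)mj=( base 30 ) OP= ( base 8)1351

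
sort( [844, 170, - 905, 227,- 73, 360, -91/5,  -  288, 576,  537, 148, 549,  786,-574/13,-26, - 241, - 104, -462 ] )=[- 905,- 462, - 288,-241 , - 104, - 73, - 574/13,  -  26,  -  91/5, 148,170, 227,360,537 , 549, 576,786,844]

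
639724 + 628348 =1268072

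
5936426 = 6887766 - 951340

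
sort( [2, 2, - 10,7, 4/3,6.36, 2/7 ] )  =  [-10,  2/7, 4/3,2,2,6.36, 7 ] 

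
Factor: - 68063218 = -2^1*4759^1*7151^1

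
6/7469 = 6/7469 = 0.00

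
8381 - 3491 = 4890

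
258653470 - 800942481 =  - 542289011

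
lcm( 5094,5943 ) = 35658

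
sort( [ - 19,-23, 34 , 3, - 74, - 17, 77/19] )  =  [ - 74, - 23, - 19, - 17,3 , 77/19 , 34] 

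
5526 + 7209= 12735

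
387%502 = 387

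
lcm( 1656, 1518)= 18216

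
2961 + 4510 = 7471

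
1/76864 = 1/76864 = 0.00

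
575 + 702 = 1277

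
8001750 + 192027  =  8193777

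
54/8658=3/481 = 0.01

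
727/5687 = 727/5687=0.13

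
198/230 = 99/115=0.86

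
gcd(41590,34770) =10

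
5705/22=259 + 7/22 =259.32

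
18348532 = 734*24998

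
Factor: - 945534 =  - 2^1*3^1 * 59^1*2671^1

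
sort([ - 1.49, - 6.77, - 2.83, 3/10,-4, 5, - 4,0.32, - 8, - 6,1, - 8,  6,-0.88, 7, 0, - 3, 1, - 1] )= [ - 8,- 8,-6.77, - 6 ,-4, - 4, - 3, - 2.83, - 1.49, - 1, - 0.88,0,3/10, 0.32 , 1,  1, 5,6, 7]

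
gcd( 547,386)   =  1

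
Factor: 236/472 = 2^( - 1) = 1/2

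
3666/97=3666/97 = 37.79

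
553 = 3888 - 3335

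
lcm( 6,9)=18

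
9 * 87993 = 791937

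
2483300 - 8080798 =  -5597498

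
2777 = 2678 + 99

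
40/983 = 40/983= 0.04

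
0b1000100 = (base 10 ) 68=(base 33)22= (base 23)2m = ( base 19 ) 3B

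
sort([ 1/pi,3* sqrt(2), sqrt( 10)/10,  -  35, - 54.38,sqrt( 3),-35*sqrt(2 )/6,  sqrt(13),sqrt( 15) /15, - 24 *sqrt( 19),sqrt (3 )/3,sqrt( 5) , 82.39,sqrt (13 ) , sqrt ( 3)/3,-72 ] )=[ - 24*sqrt( 19 ) , - 72 , - 54.38 , - 35, - 35*sqrt(2)/6,sqrt(15)/15,sqrt(10 )/10,1/pi,sqrt(3 )/3 , sqrt( 3 ) /3,sqrt(3 ), sqrt(5), sqrt( 13),sqrt(13),3*sqrt( 2), 82.39 ] 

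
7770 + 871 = 8641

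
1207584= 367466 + 840118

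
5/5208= 5/5208 = 0.00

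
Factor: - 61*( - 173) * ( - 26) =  - 2^1 * 13^1*61^1 * 173^1 = -274378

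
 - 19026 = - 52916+33890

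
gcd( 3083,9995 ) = 1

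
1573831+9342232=10916063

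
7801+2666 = 10467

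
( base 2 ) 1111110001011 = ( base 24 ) e0b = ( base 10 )8075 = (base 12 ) 480b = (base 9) 12062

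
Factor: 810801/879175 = 3^2 * 5^ ( - 2 )*11^(-1 )*23^( - 1 )*139^( - 1)*90089^1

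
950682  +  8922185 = 9872867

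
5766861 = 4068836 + 1698025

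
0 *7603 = 0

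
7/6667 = 7/6667 = 0.00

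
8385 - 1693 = 6692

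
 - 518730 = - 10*51873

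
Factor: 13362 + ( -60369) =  - 47007 = - 3^3*1741^1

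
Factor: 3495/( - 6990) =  -1/2 = -2^(-1)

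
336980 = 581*580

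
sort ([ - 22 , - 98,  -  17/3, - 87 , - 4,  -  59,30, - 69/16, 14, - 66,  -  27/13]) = [  -  98,  -  87,-66,  -  59, - 22, -17/3, - 69/16,-4,  -  27/13,14, 30 ] 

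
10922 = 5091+5831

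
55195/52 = 1061  +  23/52 = 1061.44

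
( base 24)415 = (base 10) 2333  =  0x91d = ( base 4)210131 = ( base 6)14445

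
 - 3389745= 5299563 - 8689308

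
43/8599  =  43/8599 = 0.01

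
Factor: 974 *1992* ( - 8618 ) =-16720712544 =- 2^5*3^1*31^1*83^1*139^1*487^1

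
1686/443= 1686/443  =  3.81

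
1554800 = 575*2704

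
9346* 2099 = 19617254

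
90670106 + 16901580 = 107571686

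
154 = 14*11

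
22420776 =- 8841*( - 2536)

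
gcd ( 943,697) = 41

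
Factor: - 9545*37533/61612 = - 2^ ( - 2 ) *3^1*5^1 * 23^1*73^( - 1)*83^1*211^( - 1)*12511^1 = -  358252485/61612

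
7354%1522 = 1266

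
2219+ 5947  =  8166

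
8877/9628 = 8877/9628 = 0.92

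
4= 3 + 1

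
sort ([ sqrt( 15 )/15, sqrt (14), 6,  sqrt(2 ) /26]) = [sqrt (2) /26, sqrt( 15)/15,  sqrt( 14 ),  6 ]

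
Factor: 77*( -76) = -2^2*7^1*11^1*19^1 = -5852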